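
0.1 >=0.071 True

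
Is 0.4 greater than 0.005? Yes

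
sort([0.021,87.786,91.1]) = [0.021,87.786,91.1]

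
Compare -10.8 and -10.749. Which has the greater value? -10.749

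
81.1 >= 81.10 True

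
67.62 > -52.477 True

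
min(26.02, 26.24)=26.02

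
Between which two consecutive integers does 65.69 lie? 65 and 66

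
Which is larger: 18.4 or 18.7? 18.7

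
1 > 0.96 True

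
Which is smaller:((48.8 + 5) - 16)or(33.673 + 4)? (33.673 + 4)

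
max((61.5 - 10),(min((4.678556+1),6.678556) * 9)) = 51.5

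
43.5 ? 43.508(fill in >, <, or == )<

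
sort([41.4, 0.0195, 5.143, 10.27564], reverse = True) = [41.4, 10.27564, 5.143, 0.0195]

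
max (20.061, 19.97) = 20.061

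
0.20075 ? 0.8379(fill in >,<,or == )<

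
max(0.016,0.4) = 0.4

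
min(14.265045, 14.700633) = 14.265045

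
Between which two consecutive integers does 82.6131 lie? 82 and 83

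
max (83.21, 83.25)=83.25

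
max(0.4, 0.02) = 0.4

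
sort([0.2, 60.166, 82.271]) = [0.2, 60.166, 82.271]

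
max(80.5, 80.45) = 80.5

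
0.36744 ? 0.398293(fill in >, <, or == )<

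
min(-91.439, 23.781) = -91.439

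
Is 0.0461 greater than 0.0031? Yes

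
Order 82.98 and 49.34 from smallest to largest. 49.34, 82.98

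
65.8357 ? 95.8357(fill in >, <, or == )<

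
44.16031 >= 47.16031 False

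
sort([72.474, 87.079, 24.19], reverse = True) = [87.079, 72.474, 24.19]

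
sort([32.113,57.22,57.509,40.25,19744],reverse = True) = [19744,57.509,57.22,40.25,32.113]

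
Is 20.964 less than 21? Yes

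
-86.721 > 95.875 False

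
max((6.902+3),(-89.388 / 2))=9.902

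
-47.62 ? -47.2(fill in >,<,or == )<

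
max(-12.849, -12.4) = -12.4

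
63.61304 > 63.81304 False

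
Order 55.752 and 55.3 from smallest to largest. 55.3, 55.752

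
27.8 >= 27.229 True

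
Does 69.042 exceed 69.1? No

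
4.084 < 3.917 False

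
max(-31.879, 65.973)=65.973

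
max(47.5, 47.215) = 47.5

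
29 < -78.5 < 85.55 False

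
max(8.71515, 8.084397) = 8.71515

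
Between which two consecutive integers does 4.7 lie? 4 and 5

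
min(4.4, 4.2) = 4.2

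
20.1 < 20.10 False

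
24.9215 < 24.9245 True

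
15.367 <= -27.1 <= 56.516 False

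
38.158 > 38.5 False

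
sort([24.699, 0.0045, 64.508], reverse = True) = [64.508, 24.699, 0.0045]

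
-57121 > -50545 False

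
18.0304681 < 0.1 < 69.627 False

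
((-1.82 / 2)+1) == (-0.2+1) False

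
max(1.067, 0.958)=1.067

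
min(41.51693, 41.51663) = 41.51663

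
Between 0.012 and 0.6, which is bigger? 0.6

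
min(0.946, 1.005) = 0.946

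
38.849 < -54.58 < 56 False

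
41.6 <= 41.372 False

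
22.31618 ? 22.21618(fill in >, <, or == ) >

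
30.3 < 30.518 True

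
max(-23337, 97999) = 97999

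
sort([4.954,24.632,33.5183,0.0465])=[0.0465,4.954,24.632,33.5183]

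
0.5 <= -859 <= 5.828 False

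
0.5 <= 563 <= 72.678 False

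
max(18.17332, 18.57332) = 18.57332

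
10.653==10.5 False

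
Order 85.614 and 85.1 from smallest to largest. 85.1, 85.614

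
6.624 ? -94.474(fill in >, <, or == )>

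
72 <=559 True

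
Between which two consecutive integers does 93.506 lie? 93 and 94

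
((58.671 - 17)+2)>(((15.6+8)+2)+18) True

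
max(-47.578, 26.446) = 26.446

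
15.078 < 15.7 True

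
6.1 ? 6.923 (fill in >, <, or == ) <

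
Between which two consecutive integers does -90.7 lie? -91 and -90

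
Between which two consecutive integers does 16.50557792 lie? 16 and 17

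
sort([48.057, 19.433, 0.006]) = [0.006, 19.433, 48.057]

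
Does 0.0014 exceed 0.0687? No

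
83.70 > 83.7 False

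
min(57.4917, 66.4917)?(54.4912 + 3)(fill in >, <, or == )>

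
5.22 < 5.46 True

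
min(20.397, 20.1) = 20.1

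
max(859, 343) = 859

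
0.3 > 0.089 True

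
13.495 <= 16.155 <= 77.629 True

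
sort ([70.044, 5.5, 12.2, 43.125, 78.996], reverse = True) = [78.996, 70.044, 43.125, 12.2, 5.5]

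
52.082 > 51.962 True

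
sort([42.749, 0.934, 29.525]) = [0.934, 29.525, 42.749]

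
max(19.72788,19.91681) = 19.91681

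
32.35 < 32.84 True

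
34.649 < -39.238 False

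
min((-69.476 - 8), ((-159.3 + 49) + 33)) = -77.476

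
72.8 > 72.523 True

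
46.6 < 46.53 False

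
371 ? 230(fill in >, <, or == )>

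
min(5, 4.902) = 4.902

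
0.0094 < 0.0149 True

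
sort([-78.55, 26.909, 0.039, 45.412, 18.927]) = [-78.55, 0.039, 18.927, 26.909, 45.412]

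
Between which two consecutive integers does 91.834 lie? 91 and 92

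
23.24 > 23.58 False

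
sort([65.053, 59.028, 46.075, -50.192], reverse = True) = [65.053, 59.028, 46.075, -50.192]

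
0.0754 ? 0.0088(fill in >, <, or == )>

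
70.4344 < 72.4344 True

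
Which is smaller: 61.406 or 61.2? 61.2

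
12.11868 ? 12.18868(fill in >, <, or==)<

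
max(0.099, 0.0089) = 0.099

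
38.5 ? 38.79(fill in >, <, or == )<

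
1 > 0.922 True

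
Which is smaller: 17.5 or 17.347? 17.347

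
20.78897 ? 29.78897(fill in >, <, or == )<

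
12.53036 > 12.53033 True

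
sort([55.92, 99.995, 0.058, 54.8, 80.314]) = [0.058, 54.8, 55.92, 80.314, 99.995]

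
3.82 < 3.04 False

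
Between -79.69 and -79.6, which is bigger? -79.6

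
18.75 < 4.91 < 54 False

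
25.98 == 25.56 False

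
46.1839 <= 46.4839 True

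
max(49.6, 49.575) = 49.6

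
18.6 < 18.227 False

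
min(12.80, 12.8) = 12.80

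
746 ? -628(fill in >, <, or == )>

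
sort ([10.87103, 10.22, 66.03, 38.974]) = [10.22, 10.87103, 38.974, 66.03]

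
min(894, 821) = 821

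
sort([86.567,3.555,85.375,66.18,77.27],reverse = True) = [86.567,85.375,77.27,66.18,3.555]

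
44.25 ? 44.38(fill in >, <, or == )<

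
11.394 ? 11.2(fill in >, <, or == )>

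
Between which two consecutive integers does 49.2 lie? 49 and 50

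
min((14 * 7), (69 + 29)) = 98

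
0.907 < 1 True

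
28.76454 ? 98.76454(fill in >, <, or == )<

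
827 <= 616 False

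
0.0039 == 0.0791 False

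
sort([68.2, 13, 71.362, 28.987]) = [13, 28.987, 68.2, 71.362]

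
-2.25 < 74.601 True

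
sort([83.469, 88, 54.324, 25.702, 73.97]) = [25.702, 54.324, 73.97, 83.469, 88]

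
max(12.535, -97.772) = 12.535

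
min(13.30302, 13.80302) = 13.30302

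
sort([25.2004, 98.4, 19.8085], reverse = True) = [98.4, 25.2004, 19.8085]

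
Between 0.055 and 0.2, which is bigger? 0.2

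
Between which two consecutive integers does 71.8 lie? 71 and 72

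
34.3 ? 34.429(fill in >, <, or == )<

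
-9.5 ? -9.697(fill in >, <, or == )>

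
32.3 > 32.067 True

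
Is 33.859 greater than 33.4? Yes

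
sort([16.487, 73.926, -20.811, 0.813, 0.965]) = [-20.811, 0.813, 0.965, 16.487, 73.926]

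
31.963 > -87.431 True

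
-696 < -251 True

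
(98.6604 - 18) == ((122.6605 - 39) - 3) False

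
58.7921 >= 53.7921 True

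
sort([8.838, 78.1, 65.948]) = [8.838, 65.948, 78.1]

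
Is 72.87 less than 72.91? Yes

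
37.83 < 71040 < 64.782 False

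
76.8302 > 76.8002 True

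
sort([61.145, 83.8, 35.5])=[35.5, 61.145, 83.8]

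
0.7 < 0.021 False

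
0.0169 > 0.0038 True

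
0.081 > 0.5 False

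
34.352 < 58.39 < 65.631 True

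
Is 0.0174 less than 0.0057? No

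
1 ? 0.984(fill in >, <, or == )>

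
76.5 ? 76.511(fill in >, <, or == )<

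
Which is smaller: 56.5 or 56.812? 56.5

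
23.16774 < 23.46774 True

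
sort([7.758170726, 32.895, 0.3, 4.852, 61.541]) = [0.3, 4.852, 7.758170726, 32.895, 61.541]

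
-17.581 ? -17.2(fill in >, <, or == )<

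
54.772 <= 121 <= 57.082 False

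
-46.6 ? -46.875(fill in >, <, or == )>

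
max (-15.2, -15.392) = -15.2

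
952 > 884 True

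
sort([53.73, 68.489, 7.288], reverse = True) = [68.489, 53.73, 7.288]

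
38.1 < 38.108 True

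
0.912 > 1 False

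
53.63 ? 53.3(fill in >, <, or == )>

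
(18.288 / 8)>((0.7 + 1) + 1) False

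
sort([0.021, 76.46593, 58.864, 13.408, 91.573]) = [0.021, 13.408, 58.864, 76.46593, 91.573]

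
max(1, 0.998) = 1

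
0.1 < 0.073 False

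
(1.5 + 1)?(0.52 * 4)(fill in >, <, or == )>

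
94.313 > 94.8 False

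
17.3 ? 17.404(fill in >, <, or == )<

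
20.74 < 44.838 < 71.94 True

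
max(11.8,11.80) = 11.80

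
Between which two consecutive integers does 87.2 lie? 87 and 88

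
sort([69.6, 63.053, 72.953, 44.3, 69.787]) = [44.3, 63.053, 69.6, 69.787, 72.953]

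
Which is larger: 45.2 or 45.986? 45.986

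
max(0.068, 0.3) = 0.3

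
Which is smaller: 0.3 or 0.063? 0.063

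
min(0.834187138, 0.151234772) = 0.151234772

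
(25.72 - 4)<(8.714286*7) True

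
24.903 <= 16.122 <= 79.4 False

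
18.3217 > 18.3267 False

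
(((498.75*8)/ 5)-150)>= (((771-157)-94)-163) True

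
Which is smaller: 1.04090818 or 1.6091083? 1.04090818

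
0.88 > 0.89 False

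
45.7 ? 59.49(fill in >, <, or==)<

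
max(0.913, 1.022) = 1.022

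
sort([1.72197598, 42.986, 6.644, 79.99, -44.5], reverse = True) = [79.99, 42.986, 6.644, 1.72197598, -44.5]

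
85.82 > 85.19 True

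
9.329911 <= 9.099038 False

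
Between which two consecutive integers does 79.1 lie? 79 and 80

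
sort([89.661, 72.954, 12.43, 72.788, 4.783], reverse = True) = [89.661, 72.954, 72.788, 12.43, 4.783]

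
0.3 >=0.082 True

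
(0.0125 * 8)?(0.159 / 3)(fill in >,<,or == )>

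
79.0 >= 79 True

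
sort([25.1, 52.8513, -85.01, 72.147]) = [-85.01, 25.1, 52.8513, 72.147]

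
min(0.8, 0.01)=0.01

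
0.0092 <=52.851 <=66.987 True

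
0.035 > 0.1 False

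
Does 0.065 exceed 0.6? No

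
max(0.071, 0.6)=0.6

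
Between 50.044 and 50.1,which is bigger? 50.1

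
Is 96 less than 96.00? No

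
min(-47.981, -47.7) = -47.981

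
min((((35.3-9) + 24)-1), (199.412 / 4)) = 49.3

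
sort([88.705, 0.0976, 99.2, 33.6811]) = [0.0976, 33.6811, 88.705, 99.2]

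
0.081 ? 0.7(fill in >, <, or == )<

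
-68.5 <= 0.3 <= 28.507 True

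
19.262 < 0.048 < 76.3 False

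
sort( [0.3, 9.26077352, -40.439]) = [-40.439, 0.3, 9.26077352]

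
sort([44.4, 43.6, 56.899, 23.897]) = [23.897, 43.6, 44.4, 56.899]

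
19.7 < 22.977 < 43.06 True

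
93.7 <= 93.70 True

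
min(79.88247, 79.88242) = 79.88242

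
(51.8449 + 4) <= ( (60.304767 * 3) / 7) False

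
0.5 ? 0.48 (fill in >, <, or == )>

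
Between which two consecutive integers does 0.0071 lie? 0 and 1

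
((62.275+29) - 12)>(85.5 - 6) False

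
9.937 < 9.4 False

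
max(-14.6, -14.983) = -14.6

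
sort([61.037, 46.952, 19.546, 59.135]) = [19.546, 46.952, 59.135, 61.037]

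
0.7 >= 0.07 True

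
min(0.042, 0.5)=0.042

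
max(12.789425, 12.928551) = 12.928551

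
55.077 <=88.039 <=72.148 False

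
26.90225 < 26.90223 False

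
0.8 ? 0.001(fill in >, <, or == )>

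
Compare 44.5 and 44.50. They are equal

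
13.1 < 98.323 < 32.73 False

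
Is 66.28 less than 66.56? Yes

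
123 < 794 True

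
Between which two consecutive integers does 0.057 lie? 0 and 1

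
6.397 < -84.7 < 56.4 False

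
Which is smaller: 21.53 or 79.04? 21.53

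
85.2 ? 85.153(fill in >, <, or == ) >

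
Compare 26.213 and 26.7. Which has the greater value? 26.7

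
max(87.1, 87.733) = 87.733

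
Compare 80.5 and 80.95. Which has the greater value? 80.95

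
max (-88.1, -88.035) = -88.035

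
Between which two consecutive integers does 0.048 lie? 0 and 1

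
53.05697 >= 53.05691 True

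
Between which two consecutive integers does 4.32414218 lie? 4 and 5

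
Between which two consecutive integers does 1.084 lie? 1 and 2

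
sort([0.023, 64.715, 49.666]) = [0.023, 49.666, 64.715]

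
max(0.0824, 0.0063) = 0.0824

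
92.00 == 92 True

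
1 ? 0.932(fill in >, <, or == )>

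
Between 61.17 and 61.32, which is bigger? 61.32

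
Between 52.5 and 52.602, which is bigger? 52.602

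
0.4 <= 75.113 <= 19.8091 False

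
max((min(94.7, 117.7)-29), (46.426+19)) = 65.7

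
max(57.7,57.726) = 57.726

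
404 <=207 False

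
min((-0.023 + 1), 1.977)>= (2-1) False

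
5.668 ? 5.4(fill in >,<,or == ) >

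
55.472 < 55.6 True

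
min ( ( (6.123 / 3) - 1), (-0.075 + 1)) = 0.925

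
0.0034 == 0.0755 False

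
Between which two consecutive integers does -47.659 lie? -48 and -47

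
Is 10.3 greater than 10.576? No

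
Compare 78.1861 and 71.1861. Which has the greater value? 78.1861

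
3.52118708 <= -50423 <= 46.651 False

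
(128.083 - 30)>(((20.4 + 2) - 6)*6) False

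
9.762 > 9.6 True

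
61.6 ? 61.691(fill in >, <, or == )<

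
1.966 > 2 False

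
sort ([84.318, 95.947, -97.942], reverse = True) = [95.947, 84.318, -97.942]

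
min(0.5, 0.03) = 0.03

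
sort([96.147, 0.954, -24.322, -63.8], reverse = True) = [96.147, 0.954, -24.322, -63.8]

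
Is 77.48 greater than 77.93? No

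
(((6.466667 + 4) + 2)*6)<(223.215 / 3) False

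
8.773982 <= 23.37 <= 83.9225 True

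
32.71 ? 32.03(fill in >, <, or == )>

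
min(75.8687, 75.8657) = 75.8657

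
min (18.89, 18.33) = 18.33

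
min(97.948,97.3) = 97.3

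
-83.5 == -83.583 False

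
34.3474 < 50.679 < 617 True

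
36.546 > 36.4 True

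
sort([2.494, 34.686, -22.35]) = [-22.35, 2.494, 34.686]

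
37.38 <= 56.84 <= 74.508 True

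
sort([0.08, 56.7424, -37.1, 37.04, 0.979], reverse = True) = [56.7424, 37.04, 0.979, 0.08, -37.1]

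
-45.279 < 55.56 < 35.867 False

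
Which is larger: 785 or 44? 785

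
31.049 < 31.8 True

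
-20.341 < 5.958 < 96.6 True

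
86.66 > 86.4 True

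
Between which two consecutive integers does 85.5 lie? 85 and 86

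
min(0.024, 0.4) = 0.024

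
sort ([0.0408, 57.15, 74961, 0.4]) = [0.0408, 0.4, 57.15, 74961]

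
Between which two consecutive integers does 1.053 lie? 1 and 2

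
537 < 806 True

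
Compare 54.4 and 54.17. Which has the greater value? 54.4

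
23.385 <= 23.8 True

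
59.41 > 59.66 False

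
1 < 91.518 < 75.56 False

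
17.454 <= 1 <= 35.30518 False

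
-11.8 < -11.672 True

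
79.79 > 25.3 True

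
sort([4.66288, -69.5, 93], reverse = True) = [93, 4.66288, -69.5]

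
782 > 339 True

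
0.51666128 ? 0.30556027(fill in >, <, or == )>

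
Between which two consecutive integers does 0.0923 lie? 0 and 1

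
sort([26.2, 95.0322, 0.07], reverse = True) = [95.0322, 26.2, 0.07]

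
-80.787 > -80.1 False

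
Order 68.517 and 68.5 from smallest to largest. 68.5,68.517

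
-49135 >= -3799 False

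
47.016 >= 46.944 True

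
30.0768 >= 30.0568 True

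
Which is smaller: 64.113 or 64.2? 64.113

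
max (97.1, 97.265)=97.265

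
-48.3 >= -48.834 True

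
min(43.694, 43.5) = 43.5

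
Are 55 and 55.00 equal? Yes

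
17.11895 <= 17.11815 False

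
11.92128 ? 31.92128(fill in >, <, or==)<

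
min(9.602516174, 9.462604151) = 9.462604151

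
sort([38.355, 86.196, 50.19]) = [38.355, 50.19, 86.196]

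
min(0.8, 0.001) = 0.001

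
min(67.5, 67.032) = 67.032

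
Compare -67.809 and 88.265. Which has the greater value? 88.265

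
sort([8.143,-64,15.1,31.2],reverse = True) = [31.2,15.1,8.143,-64]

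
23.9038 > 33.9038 False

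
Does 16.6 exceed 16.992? No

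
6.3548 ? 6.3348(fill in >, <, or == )>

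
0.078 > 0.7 False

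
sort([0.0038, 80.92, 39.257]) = [0.0038, 39.257, 80.92]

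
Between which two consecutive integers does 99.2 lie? 99 and 100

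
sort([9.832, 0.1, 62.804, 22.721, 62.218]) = [0.1, 9.832, 22.721, 62.218, 62.804]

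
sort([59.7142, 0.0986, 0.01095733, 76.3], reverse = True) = [76.3, 59.7142, 0.0986, 0.01095733]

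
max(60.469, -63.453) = 60.469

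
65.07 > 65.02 True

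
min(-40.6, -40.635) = -40.635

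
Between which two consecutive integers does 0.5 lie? 0 and 1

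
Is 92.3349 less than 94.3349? Yes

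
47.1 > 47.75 False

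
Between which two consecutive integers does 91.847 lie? 91 and 92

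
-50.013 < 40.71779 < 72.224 True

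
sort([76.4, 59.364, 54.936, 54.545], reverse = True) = [76.4, 59.364, 54.936, 54.545]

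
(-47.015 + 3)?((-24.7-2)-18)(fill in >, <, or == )>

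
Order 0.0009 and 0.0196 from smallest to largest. 0.0009, 0.0196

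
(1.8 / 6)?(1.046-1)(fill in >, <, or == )>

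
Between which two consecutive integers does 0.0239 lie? 0 and 1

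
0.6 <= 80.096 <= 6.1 False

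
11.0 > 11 False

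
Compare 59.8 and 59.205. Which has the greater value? 59.8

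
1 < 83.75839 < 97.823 True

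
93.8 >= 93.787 True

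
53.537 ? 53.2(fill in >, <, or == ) >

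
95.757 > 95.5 True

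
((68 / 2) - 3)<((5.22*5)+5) True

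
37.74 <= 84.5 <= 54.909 False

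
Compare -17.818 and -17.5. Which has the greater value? -17.5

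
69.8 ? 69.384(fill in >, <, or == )>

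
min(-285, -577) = -577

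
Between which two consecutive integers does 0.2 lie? 0 and 1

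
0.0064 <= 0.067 True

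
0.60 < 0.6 False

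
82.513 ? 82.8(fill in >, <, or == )<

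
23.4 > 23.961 False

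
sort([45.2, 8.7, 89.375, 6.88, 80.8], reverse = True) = [89.375, 80.8, 45.2, 8.7, 6.88]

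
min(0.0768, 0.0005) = 0.0005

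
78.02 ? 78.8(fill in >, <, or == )<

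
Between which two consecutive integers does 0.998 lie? 0 and 1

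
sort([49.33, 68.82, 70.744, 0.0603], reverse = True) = [70.744, 68.82, 49.33, 0.0603]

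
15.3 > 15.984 False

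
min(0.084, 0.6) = 0.084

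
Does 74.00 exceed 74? No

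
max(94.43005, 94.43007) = 94.43007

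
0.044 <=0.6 True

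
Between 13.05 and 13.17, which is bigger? 13.17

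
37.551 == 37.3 False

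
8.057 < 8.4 True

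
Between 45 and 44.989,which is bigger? 45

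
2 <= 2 True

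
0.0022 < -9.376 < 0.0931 False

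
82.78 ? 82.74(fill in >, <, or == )>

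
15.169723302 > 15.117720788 True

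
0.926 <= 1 True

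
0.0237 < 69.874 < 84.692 True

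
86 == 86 True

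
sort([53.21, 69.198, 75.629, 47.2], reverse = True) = [75.629, 69.198, 53.21, 47.2]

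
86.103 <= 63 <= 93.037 False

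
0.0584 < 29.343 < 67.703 True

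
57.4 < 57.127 False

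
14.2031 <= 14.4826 True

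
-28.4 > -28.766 True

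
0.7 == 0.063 False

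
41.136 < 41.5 True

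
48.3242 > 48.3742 False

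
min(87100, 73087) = 73087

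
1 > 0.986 True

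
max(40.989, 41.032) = 41.032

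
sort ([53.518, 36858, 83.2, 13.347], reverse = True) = [36858, 83.2, 53.518, 13.347]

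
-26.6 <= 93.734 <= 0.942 False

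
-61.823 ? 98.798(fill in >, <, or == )<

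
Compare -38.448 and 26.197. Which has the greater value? 26.197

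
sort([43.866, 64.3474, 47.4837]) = [43.866, 47.4837, 64.3474]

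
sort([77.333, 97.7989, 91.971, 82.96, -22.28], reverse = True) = [97.7989, 91.971, 82.96, 77.333, -22.28]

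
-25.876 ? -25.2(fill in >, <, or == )<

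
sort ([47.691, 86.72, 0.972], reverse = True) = [86.72, 47.691, 0.972]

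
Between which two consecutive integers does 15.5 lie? 15 and 16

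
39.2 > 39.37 False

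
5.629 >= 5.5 True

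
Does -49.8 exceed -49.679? No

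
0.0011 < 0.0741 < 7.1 True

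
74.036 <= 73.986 False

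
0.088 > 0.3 False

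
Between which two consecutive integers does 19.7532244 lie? 19 and 20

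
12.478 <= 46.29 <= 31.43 False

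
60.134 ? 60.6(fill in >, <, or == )<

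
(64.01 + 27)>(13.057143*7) False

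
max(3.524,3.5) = 3.524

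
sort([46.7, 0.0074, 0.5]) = [0.0074, 0.5, 46.7]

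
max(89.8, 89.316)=89.8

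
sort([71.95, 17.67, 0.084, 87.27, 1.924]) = [0.084, 1.924, 17.67, 71.95, 87.27]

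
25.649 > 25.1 True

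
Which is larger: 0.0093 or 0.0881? 0.0881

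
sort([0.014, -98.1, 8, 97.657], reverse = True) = [97.657, 8, 0.014, -98.1]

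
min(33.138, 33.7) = 33.138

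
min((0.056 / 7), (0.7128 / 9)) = 0.008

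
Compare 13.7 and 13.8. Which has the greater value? 13.8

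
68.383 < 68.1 False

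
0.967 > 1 False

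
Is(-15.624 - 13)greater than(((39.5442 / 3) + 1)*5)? No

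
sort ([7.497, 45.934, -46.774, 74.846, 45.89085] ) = [-46.774, 7.497, 45.89085, 45.934, 74.846]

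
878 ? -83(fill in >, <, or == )>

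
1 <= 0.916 False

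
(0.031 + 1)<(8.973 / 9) False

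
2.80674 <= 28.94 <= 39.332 True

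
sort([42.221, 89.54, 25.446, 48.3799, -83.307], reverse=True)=[89.54, 48.3799, 42.221, 25.446, -83.307]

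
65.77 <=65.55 False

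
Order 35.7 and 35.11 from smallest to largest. 35.11, 35.7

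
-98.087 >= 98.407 False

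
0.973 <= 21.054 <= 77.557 True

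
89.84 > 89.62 True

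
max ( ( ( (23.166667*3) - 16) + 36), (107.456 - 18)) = 89.500001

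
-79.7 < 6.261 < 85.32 True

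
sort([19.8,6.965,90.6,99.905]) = [6.965,19.8,90.6,99.905]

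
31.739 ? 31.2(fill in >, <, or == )>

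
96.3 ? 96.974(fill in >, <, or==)<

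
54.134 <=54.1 False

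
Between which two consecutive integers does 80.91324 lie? 80 and 81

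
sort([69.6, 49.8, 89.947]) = [49.8, 69.6, 89.947]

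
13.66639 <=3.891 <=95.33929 False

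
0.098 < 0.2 True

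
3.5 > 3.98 False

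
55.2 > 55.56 False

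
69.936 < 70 True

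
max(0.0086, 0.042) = 0.042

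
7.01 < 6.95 False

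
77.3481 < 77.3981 True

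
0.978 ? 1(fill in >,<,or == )<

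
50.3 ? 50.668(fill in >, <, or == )<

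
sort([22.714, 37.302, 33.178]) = [22.714, 33.178, 37.302]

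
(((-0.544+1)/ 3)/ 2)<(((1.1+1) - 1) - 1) True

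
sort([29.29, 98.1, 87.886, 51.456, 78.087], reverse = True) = [98.1, 87.886, 78.087, 51.456, 29.29]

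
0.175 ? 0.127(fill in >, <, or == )>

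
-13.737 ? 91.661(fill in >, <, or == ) <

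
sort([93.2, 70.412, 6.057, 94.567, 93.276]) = [6.057, 70.412, 93.2, 93.276, 94.567]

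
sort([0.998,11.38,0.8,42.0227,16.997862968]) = [0.8,0.998,11.38,16.997862968,42.0227]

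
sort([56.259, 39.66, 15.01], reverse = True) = [56.259, 39.66, 15.01]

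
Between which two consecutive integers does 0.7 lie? 0 and 1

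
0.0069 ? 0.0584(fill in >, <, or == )<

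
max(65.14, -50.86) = 65.14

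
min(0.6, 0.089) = 0.089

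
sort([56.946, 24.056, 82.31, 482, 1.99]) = [1.99, 24.056, 56.946, 82.31, 482]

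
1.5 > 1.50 False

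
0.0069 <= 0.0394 True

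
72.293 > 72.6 False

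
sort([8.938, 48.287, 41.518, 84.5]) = [8.938, 41.518, 48.287, 84.5]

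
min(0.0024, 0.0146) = 0.0024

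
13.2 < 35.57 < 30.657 False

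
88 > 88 False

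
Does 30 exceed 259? No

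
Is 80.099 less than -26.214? No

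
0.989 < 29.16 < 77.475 True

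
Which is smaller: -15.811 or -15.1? -15.811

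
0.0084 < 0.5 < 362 True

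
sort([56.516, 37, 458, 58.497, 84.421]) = [37, 56.516, 58.497, 84.421, 458]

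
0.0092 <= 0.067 True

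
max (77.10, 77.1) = 77.1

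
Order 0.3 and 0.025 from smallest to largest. 0.025,0.3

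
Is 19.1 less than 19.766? Yes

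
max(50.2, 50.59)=50.59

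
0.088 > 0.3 False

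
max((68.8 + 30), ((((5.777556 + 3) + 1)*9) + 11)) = 98.998004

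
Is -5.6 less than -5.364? Yes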